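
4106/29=141 + 17/29= 141.59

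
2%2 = 0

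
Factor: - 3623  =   - 3623^1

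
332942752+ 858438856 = 1191381608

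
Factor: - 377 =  - 13^1*29^1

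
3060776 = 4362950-1302174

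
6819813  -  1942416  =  4877397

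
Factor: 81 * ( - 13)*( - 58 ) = 2^1*3^4*13^1*29^1=61074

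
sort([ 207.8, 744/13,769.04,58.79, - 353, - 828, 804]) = [ - 828,  -  353,744/13,58.79,  207.8, 769.04, 804]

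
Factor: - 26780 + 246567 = 219787^1=219787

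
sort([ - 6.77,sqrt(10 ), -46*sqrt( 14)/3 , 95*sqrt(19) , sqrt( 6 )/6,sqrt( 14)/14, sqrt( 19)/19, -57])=[ - 46*sqrt( 14 ) /3, - 57, - 6.77, sqrt( 19)/19, sqrt(14 )/14,  sqrt( 6) /6 , sqrt( 10 ), 95 * sqrt(19) ]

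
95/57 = 5/3  =  1.67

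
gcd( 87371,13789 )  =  1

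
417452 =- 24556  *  (-17 )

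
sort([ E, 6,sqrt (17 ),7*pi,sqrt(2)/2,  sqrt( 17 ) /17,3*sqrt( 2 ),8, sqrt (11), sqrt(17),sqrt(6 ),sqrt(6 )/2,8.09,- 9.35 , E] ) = [ - 9.35,sqrt( 17 ) /17,sqrt(2 )/2,sqrt( 6 ) /2,sqrt( 6 ),E,E, sqrt ( 11 ), sqrt(17 ),sqrt( 17 ),3*sqrt( 2 ),6,  8,  8.09,7*pi ] 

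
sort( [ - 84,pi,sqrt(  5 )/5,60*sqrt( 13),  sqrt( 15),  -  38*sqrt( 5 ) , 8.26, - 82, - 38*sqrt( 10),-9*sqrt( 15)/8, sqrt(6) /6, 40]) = [ - 38*sqrt( 10), - 38*sqrt( 5 ),-84, - 82,  -  9*sqrt( 15)/8, sqrt(6 ) /6, sqrt(5)/5, pi, sqrt( 15),8.26,  40,60*sqrt( 13 )]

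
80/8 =10= 10.00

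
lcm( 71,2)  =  142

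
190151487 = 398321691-208170204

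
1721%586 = 549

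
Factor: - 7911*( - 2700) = 2^2*3^6*5^2*293^1 = 21359700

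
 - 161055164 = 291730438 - 452785602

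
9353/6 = 9353/6 = 1558.83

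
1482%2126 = 1482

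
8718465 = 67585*129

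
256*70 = 17920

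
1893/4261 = 1893/4261 = 0.44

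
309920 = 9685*32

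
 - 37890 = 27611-65501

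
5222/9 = 5222/9 = 580.22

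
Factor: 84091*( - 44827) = -3769547257  =  - 7^1*23^1 * 41^1 * 293^1*1949^1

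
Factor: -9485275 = -5^2 * 19^2*1051^1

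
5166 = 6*861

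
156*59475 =9278100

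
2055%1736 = 319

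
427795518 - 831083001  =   -403287483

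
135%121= 14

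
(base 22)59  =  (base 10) 119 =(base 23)54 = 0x77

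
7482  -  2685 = 4797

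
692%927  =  692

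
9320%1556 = 1540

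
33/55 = 3/5 = 0.60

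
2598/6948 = 433/1158 = 0.37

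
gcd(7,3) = 1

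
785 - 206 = 579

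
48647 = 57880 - 9233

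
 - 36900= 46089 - 82989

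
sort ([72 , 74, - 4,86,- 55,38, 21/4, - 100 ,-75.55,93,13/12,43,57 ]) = [ - 100,-75.55, - 55, - 4,  13/12,21/4, 38, 43, 57,72,  74,86,93 ]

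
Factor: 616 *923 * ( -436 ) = -247895648 =-2^5*7^1*11^1 * 13^1 * 71^1 * 109^1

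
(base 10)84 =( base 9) 103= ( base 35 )2E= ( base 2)1010100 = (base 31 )2M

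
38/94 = 19/47 = 0.40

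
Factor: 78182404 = 2^2*1249^1 * 15649^1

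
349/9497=349/9497 = 0.04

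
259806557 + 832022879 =1091829436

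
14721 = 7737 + 6984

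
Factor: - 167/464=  - 2^( - 4 )*29^( - 1) * 167^1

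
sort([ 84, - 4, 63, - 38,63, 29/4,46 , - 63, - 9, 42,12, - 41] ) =[ - 63, - 41, - 38 , - 9, - 4,  29/4, 12,  42, 46,  63,  63, 84 ] 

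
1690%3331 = 1690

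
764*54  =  41256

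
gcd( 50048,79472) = 16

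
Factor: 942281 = 139^1*6779^1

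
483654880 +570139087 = 1053793967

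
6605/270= 1321/54 = 24.46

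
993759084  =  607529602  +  386229482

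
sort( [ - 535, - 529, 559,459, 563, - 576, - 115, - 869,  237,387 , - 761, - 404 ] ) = [ - 869,-761, - 576, - 535, - 529, -404,  -  115,  237,387,459 , 559,563 ]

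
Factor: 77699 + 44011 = 121710 = 2^1*3^1 * 5^1 * 4057^1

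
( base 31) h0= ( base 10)527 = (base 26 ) k7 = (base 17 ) 1E0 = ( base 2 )1000001111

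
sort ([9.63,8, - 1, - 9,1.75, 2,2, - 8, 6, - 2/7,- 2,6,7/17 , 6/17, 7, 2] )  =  [-9, - 8, - 2, - 1,-2/7, 6/17,7/17,1.75 , 2 , 2,2,6, 6,7,8,9.63] 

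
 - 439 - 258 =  - 697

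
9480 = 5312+4168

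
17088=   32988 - 15900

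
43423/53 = 43423/53 =819.30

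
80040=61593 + 18447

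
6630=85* 78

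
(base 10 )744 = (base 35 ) l9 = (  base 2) 1011101000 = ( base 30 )OO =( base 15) 349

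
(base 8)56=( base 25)1l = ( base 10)46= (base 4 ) 232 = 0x2e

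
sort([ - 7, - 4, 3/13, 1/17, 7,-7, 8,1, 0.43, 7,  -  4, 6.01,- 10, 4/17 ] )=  [ - 10, - 7, - 7, - 4 , - 4, 1/17, 3/13,4/17, 0.43, 1 , 6.01, 7,7,8 ] 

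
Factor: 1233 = 3^2 * 137^1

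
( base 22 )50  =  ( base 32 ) 3E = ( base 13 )86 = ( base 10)110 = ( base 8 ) 156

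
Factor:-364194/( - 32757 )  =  121398/10919 = 2^1*3^1*61^ ( - 1 )*179^( - 1 )*20233^1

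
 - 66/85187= - 1 + 85121/85187 = - 0.00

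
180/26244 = 5/729 = 0.01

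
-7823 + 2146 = - 5677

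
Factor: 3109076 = 2^2*777269^1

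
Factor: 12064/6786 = 16/9 = 2^4*3^( -2)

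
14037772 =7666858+6370914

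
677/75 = 677/75 =9.03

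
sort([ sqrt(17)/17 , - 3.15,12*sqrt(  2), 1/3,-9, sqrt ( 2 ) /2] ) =[ -9, - 3.15 , sqrt(17)/17 , 1/3, sqrt(2)/2, 12*sqrt( 2)] 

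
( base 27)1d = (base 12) 34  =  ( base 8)50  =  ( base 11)37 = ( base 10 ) 40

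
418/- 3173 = - 1 + 145/167 =- 0.13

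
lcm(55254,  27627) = 55254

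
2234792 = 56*39907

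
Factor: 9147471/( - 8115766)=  - 2^( - 1 )*3^1*17^(-1)*29^( - 1)*8231^( - 1)*3049157^1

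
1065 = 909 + 156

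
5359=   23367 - 18008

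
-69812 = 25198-95010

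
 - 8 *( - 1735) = 13880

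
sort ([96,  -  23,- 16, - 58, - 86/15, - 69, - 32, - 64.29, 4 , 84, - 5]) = [ - 69, - 64.29, - 58,-32 , - 23, - 16,- 86/15, - 5,4, 84, 96]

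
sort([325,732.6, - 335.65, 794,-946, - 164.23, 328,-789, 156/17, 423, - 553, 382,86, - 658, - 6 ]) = [  -  946, - 789, - 658,-553,-335.65, - 164.23 ,- 6,156/17, 86,325, 328, 382,423,732.6,794]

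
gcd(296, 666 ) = 74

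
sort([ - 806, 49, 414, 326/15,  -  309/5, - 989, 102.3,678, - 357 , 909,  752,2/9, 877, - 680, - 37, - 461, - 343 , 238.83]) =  [ - 989, - 806,- 680, - 461, - 357, - 343, - 309/5, - 37, 2/9, 326/15, 49,102.3, 238.83,414 , 678,752,877, 909]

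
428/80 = 107/20 = 5.35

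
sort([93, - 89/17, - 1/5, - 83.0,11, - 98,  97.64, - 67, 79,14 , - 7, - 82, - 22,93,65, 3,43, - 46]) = [ - 98 , - 83.0, - 82, - 67, - 46, - 22, - 7,  -  89/17, - 1/5,3,11,  14,43 , 65, 79,93,93,  97.64]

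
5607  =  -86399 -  - 92006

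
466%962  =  466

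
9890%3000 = 890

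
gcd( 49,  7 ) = 7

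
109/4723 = 109/4723 = 0.02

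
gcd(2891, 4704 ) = 49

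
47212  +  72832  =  120044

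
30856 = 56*551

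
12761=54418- 41657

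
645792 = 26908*24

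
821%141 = 116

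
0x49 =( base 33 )27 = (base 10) 73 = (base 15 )4d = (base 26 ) 2l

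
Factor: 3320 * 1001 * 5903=19617557960 = 2^3*5^1 * 7^1 * 11^1 * 13^1*83^1*5903^1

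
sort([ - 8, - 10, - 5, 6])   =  [ - 10, - 8, - 5,6]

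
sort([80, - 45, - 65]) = [ - 65, - 45, 80]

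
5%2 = 1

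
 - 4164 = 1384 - 5548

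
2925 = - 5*( - 585)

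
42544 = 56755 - 14211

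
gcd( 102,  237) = 3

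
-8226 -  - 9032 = 806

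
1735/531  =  3 + 142/531 = 3.27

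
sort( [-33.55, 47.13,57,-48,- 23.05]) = [  -  48 , - 33.55, - 23.05  ,  47.13,57 ]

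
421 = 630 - 209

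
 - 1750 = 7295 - 9045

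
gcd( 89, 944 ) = 1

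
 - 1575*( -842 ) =1326150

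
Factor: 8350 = 2^1*5^2*167^1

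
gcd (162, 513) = 27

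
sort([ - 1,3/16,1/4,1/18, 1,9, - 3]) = [ - 3,  -  1, 1/18, 3/16,  1/4, 1, 9 ]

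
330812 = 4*82703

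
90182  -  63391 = 26791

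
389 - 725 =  - 336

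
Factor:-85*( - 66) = 5610 = 2^1*3^1*5^1*11^1*17^1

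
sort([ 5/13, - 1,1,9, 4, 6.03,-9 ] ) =[ - 9, - 1,5/13,  1, 4,6.03,9 ] 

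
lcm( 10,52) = 260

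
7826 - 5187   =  2639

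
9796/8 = 2449/2=1224.50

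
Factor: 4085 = 5^1*19^1*43^1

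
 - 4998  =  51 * ( - 98 ) 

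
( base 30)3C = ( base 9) 123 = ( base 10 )102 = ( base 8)146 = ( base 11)93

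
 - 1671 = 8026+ - 9697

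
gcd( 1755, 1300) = 65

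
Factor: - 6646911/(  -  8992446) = 2215637/2997482 = 2^( -1)*101^1*21937^1 * 1498741^ ( - 1 )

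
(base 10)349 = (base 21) GD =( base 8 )535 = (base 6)1341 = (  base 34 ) a9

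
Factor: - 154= - 2^1*7^1*11^1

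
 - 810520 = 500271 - 1310791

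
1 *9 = 9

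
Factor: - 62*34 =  - 2108 = - 2^2* 17^1*31^1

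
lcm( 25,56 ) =1400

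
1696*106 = 179776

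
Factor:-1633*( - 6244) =2^2 * 7^1*23^1*71^1*223^1= 10196452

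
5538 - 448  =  5090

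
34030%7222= 5142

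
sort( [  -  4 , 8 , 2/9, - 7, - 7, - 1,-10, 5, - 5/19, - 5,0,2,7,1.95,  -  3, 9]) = [-10, - 7, - 7, - 5,  -  4, - 3,-1, -5/19 , 0, 2/9, 1.95,2,5, 7,8 , 9]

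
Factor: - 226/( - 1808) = 1/8 = 2^( - 3) 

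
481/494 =37/38 = 0.97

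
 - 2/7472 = -1/3736 = -0.00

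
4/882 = 2/441 = 0.00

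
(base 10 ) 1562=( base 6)11122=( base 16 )61a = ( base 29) 1OP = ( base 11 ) 11a0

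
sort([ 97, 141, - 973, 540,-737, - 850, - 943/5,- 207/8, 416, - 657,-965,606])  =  [ - 973, - 965,- 850, - 737 , - 657, - 943/5, - 207/8,97,141, 416, 540, 606]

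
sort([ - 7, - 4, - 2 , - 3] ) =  [ - 7,  -  4,-3, - 2 ]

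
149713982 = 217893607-68179625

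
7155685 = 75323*95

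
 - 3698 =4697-8395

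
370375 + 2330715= 2701090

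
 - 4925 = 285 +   -  5210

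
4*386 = 1544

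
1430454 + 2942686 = 4373140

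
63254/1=63254 = 63254.00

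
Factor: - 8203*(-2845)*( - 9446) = -2^1*5^1*13^1*569^1* 631^1*4723^1 = - 220446355610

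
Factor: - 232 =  - 2^3*29^1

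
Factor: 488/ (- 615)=  -  2^3*3^(-1)*5^( - 1)*41^( - 1 )*61^1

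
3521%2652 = 869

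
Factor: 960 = 2^6*3^1*5^1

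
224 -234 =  - 10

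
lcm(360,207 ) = 8280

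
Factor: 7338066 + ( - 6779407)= 179^1*3121^1 = 558659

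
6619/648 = 6619/648 = 10.21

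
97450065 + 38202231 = 135652296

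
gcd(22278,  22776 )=6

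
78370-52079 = 26291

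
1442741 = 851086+591655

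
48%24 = 0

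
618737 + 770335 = 1389072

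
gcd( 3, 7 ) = 1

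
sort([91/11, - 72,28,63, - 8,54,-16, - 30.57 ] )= [ - 72, - 30.57, - 16,-8,91/11, 28,54 , 63 ] 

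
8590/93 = 92+34/93 = 92.37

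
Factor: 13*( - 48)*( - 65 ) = 40560= 2^4*3^1*5^1*13^2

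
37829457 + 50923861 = 88753318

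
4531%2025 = 481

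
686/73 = 9 + 29/73= 9.40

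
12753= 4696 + 8057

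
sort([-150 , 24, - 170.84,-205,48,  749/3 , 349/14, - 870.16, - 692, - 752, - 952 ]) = [- 952,  -  870.16, - 752, - 692, - 205, - 170.84, - 150,24, 349/14,48, 749/3] 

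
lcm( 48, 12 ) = 48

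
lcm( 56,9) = 504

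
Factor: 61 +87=2^2*37^1=148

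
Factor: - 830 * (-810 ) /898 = 336150/449  =  2^1*3^4*5^2 * 83^1*449^(  -  1)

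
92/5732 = 23/1433  =  0.02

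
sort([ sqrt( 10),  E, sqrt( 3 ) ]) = [ sqrt(3 ), E, sqrt( 10)] 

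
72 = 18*4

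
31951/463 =31951/463 =69.01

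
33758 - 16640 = 17118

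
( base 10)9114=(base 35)7FE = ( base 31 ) 9f0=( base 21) ke0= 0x239a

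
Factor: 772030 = 2^1*5^1*7^1*41^1*269^1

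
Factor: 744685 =5^1 * 17^1*8761^1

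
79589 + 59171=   138760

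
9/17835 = 3/5945 = 0.00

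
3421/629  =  5 + 276/629 = 5.44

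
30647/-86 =-30647/86 = -  356.36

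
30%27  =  3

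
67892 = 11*6172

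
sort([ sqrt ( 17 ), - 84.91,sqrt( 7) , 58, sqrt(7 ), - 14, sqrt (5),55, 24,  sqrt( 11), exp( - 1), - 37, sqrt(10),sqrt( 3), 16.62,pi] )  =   [ - 84.91, - 37, - 14 , exp( - 1 ), sqrt ( 3), sqrt(5 ),sqrt( 7 ),  sqrt (7),pi,sqrt( 10 ),  sqrt( 11 ),  sqrt(17 ),16.62,24, 55,  58 ] 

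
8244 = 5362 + 2882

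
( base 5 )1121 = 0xA1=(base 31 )56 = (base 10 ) 161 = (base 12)115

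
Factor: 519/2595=1/5= 5^( - 1 ) 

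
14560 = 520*28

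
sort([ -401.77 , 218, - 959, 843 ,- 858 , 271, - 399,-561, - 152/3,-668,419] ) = [ - 959,-858, - 668, - 561,-401.77, - 399,  -  152/3,218,271, 419, 843]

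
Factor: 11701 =11701^1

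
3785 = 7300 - 3515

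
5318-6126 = - 808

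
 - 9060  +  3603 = -5457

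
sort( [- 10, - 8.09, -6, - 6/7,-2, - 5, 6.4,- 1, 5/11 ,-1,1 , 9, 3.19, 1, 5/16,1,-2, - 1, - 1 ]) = [ - 10, - 8.09, - 6,-5, -2,-2, -1, - 1, - 1,  -  1, - 6/7, 5/16, 5/11, 1, 1 , 1, 3.19, 6.4, 9 ]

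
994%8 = 2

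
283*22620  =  6401460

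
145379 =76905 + 68474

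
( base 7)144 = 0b1010001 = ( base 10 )81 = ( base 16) 51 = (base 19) 45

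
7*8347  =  58429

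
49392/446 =24696/223 = 110.74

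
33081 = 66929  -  33848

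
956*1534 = 1466504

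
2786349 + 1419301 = 4205650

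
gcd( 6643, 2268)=7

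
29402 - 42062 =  - 12660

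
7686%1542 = 1518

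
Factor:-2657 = -2657^1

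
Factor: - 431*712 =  - 306872 = - 2^3*89^1*431^1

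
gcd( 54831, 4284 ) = 21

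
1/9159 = 1/9159 = 0.00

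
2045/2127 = 2045/2127 = 0.96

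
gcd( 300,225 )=75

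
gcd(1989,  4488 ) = 51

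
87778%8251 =5268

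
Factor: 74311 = 74311^1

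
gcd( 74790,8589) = 3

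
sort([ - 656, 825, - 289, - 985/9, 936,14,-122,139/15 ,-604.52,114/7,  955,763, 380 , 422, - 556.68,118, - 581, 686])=[ - 656, -604.52,  -  581, - 556.68, - 289,  -  122 ,-985/9, 139/15  ,  14,114/7, 118, 380,422,686, 763, 825,936,955]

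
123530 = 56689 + 66841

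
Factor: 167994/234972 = 2^( - 1)*3^2*17^1*107^(-1)=153/214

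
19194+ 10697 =29891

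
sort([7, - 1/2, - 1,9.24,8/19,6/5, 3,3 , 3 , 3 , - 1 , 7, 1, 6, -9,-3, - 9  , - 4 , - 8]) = [ - 9,-9, - 8, - 4, - 3, - 1, - 1,- 1/2, 8/19,1,6/5,  3, 3,3,3 , 6, 7,  7,9.24]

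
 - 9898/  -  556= 17 +223/278=17.80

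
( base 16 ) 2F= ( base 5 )142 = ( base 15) 32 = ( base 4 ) 233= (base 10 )47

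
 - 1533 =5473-7006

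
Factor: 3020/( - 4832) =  - 5/8 = - 2^( - 3 )*5^1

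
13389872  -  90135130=  -  76745258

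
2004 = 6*334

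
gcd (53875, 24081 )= 1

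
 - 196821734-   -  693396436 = 496574702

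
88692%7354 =444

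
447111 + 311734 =758845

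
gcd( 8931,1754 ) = 1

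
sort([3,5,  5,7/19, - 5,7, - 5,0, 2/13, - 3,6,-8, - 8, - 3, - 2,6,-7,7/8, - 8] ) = [ - 8, - 8, - 8, - 7,-5, - 5, - 3,-3, - 2,0,2/13,7/19 , 7/8 , 3,5 , 5,6,6,7] 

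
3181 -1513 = 1668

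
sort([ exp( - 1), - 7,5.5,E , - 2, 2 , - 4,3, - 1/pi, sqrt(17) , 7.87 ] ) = [-7,-4,- 2,-1/pi, exp( - 1 ),2,E, 3,sqrt ( 17), 5.5, 7.87 ]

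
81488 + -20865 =60623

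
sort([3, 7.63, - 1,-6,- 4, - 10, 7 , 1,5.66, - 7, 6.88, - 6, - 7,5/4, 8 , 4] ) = [ - 10, - 7,- 7, - 6, - 6, - 4, - 1, 1, 5/4 , 3, 4,5.66,6.88, 7 , 7.63, 8] 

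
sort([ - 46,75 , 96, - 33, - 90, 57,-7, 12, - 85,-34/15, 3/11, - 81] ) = [ - 90, - 85,-81, - 46, -33, - 7,- 34/15,3/11 , 12, 57, 75,  96 ] 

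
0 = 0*3349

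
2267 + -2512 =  - 245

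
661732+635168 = 1296900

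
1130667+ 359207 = 1489874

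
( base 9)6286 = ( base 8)11006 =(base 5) 121424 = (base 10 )4614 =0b1001000000110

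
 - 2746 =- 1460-1286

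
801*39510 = 31647510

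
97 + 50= 147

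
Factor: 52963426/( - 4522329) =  - 2^1 *3^( - 2)*7^(-1)*23^( - 1)*3121^( - 1) * 26481713^1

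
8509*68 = 578612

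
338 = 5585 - 5247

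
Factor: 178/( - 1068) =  - 1/6 = - 2^( - 1)*3^( - 1 ) 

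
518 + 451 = 969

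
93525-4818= 88707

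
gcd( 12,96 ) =12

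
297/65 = 297/65 = 4.57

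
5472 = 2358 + 3114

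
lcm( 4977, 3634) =228942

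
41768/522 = 80 + 4/261  =  80.02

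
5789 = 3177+2612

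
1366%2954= 1366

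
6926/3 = 2308 + 2/3 =2308.67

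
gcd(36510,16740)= 30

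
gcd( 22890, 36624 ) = 4578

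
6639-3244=3395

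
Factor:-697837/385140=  - 761/420 = -2^ (  -  2 ) * 3^( - 1)*5^( - 1)*7^( - 1)*761^1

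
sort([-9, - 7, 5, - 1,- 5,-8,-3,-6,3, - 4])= [ - 9, - 8,-7, - 6, - 5,-4, - 3,-1,3, 5]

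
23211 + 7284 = 30495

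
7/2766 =7/2766 = 0.00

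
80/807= 80/807 = 0.10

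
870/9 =96 + 2/3 = 96.67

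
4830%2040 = 750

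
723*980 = 708540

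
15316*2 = 30632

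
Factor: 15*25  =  375 = 3^1 * 5^3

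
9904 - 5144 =4760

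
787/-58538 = - 787/58538  =  -0.01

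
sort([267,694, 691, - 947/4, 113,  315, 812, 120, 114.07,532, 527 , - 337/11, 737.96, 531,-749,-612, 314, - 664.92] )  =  [ - 749, - 664.92, - 612,-947/4, - 337/11,113, 114.07,120, 267, 314, 315,527, 531, 532, 691,694,737.96,  812]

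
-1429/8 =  - 179 + 3/8 = - 178.62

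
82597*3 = 247791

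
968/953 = 1  +  15/953 = 1.02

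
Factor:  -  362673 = - 3^2*59^1*683^1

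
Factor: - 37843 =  - 13^1*41^1*71^1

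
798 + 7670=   8468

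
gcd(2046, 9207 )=1023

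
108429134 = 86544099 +21885035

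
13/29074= 13/29074 =0.00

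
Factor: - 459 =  - 3^3  *17^1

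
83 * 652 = 54116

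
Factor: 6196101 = 3^1 * 487^1*4241^1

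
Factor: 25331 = 73^1*347^1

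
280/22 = 12 + 8/11 = 12.73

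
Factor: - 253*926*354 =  - 82934412= - 2^2 * 3^1*11^1*23^1*59^1*463^1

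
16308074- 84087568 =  - 67779494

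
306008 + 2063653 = 2369661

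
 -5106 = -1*5106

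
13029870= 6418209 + 6611661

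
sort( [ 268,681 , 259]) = [ 259,268,681 ]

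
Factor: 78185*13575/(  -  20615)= - 3^1*5^2*7^( -1)*31^( - 1 )*181^1*823^1 = - 11172225/217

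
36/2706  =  6/451 = 0.01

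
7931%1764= 875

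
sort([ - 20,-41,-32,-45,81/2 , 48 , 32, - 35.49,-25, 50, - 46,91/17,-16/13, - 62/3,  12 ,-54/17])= [ - 46 , - 45, - 41, - 35.49 , - 32, - 25, - 62/3, - 20,-54/17,  -  16/13,91/17,12, 32, 81/2,48,50 ] 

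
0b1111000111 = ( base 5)12332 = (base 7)2551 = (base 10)967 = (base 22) 1LL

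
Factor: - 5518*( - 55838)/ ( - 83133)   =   - 308114084/83133 = - 2^2*3^( - 3)*31^1*89^1*3079^ ( - 1)*27919^1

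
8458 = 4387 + 4071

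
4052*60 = 243120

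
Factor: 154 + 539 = 693  =  3^2*7^1 * 11^1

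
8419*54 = 454626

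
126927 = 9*14103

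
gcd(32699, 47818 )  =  1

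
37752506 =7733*4882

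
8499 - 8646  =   - 147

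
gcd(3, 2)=1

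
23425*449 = 10517825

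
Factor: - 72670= - 2^1*  5^1*13^2*43^1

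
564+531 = 1095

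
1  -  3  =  - 2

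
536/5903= 536/5903= 0.09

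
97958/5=97958/5 = 19591.60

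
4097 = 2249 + 1848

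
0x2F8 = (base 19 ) 220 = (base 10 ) 760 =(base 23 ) 1a1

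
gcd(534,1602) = 534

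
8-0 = 8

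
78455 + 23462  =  101917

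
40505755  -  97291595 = -56785840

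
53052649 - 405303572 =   -  352250923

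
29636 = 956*31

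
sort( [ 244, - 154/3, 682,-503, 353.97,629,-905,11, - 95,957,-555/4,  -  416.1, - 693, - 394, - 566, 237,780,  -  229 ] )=[ - 905, - 693 , - 566,- 503, -416.1, -394, - 229,-555/4, - 95, - 154/3, 11,237,  244, 353.97, 629,682,780,957 ] 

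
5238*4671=24466698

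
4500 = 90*50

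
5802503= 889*6527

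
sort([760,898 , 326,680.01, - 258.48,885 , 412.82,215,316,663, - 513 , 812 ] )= [- 513 , - 258.48,215,316,326, 412.82 , 663 , 680.01, 760,812, 885,898] 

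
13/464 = 13/464 = 0.03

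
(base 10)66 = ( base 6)150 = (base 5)231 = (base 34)1w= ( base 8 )102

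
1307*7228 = 9446996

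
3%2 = 1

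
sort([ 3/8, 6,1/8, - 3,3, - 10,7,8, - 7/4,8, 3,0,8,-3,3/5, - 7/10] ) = [-10, - 3, - 3, - 7/4,  -  7/10,0,1/8,3/8,  3/5,  3,3 , 6,7,8, 8,8]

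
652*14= 9128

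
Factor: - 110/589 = -2^1 * 5^1* 11^1*19^( - 1)*31^( - 1 )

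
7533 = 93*81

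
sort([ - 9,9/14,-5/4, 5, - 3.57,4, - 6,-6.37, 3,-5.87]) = [ - 9, -6.37  , - 6,  -  5.87, - 3.57, - 5/4, 9/14,3, 4, 5]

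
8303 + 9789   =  18092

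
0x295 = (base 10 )661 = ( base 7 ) 1633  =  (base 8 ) 1225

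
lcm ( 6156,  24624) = 24624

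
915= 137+778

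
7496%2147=1055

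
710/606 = 355/303 = 1.17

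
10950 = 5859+5091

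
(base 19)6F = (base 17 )7A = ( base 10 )129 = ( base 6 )333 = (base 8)201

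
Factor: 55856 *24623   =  2^4*3491^1*24623^1 = 1375342288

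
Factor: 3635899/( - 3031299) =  - 3^(-2)*37^( - 1)*101^1  *9103^( - 1)* 35999^1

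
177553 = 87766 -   -  89787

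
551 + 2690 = 3241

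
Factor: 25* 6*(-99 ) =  - 14850=- 2^1*3^3 * 5^2*11^1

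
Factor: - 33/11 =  - 3 =-3^1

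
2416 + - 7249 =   -  4833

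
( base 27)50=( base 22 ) 63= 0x87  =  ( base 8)207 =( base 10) 135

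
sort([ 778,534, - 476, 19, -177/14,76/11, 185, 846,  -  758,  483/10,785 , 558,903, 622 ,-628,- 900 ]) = [ - 900, - 758, - 628, - 476,  -  177/14, 76/11,19,483/10,185,534,558,622, 778,785, 846,903 ]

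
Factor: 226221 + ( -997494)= -3^2  *  17^1*71^2=- 771273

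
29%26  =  3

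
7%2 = 1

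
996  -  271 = 725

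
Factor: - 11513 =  - 29^1 * 397^1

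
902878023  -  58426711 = 844451312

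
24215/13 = 1862 + 9/13 = 1862.69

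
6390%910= 20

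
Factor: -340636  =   - 2^2*85159^1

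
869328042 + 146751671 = 1016079713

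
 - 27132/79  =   - 27132/79  =  - 343.44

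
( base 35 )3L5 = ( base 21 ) a05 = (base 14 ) 1875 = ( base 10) 4415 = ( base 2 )1000100111111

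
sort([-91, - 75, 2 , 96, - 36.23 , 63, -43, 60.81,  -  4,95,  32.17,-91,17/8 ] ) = [ - 91 ,-91,-75,  -  43,-36.23, - 4,2, 17/8,32.17,60.81, 63,95,96 ] 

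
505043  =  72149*7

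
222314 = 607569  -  385255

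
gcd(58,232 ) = 58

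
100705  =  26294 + 74411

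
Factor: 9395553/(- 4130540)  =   -2^( - 2)*3^1*5^( - 1)*206527^( - 1)*3131851^1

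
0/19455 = 0 = 0.00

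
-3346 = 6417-9763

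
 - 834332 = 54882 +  - 889214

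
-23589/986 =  - 23589/986= -23.92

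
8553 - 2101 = 6452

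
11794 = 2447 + 9347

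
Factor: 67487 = 7^1*31^1*311^1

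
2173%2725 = 2173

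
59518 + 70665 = 130183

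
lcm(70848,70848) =70848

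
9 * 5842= 52578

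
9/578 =9/578 = 0.02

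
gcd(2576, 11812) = 4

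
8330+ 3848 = 12178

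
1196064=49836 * 24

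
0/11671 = 0 = 0.00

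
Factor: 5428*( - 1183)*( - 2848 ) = 18287930752 = 2^7*7^1* 13^2*23^1 * 59^1 * 89^1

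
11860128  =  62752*189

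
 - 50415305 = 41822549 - 92237854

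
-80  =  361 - 441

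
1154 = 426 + 728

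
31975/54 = 592+7/54 = 592.13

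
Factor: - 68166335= - 5^1 * 79^1*172573^1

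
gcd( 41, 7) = 1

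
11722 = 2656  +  9066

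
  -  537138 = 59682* (-9)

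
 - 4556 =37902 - 42458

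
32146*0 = 0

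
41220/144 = 1145/4 = 286.25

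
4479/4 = 4479/4 = 1119.75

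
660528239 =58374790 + 602153449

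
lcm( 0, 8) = 0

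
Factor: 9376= 2^5*293^1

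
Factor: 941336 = 2^3*11^1 * 19^1*563^1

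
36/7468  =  9/1867=0.00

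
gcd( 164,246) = 82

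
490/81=490/81  =  6.05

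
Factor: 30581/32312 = 2^(-3) *7^( - 1) * 53^1 = 53/56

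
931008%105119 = 90056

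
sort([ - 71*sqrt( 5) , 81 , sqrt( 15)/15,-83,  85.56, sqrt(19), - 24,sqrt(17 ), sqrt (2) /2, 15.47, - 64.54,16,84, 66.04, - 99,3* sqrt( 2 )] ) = [ - 71*sqrt ( 5 ),  -  99, - 83, - 64.54,-24,  sqrt(15 ) /15 , sqrt(2) /2, sqrt( 17) , 3 *sqrt(2 )  ,  sqrt(19), 15.47, 16,66.04,81, 84,85.56]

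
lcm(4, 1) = 4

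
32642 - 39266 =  - 6624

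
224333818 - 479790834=-255457016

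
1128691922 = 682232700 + 446459222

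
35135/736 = 47 + 543/736  =  47.74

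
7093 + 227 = 7320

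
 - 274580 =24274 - 298854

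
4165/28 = 595/4= 148.75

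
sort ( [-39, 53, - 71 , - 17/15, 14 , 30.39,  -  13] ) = [  -  71, - 39, - 13,- 17/15,14, 30.39, 53] 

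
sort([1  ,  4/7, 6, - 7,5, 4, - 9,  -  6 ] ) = [ - 9, - 7, - 6,4/7,1, 4,5, 6 ] 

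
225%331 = 225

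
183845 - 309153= - 125308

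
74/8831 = 74/8831  =  0.01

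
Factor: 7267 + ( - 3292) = 3^1 * 5^2 * 53^1 = 3975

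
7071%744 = 375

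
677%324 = 29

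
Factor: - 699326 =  - 2^1*349663^1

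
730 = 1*730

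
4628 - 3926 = 702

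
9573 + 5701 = 15274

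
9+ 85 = 94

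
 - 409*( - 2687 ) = 1098983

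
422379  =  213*1983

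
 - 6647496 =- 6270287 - 377209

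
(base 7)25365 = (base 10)6711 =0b1101000110111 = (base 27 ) 95f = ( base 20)gfb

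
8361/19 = 8361/19 = 440.05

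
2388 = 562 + 1826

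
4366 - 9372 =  - 5006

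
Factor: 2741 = 2741^1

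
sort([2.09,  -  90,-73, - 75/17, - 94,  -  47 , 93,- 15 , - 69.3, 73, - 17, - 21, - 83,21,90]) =[ -94, - 90, - 83, - 73  , - 69.3,- 47, - 21, - 17 ,- 15, - 75/17 , 2.09, 21, 73, 90,93] 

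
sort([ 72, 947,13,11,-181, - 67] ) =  [  -  181, - 67,11 , 13,72,947]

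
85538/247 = 4502/13=346.31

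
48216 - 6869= 41347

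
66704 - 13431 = 53273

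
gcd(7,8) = 1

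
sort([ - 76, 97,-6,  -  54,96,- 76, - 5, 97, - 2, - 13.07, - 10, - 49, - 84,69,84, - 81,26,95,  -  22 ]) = [ - 84, - 81,  -  76, - 76,-54 , - 49, - 22, - 13.07, -10, - 6, -5, - 2,26,69,84,95,96, 97,97] 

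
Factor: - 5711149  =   - 5711149^1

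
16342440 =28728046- 12385606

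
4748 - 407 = 4341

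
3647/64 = 3647/64 = 56.98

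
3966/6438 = 661/1073  =  0.62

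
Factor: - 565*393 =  - 3^1*5^1*113^1 * 131^1= - 222045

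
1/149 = 1/149=0.01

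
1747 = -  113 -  - 1860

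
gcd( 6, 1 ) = 1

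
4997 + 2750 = 7747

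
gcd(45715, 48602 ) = 1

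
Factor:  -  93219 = -3^1*7^1 * 23^1*193^1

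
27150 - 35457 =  - 8307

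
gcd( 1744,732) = 4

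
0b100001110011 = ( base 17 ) 784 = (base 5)32123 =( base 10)2163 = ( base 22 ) 4A7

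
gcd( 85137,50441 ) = 1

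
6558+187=6745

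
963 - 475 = 488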